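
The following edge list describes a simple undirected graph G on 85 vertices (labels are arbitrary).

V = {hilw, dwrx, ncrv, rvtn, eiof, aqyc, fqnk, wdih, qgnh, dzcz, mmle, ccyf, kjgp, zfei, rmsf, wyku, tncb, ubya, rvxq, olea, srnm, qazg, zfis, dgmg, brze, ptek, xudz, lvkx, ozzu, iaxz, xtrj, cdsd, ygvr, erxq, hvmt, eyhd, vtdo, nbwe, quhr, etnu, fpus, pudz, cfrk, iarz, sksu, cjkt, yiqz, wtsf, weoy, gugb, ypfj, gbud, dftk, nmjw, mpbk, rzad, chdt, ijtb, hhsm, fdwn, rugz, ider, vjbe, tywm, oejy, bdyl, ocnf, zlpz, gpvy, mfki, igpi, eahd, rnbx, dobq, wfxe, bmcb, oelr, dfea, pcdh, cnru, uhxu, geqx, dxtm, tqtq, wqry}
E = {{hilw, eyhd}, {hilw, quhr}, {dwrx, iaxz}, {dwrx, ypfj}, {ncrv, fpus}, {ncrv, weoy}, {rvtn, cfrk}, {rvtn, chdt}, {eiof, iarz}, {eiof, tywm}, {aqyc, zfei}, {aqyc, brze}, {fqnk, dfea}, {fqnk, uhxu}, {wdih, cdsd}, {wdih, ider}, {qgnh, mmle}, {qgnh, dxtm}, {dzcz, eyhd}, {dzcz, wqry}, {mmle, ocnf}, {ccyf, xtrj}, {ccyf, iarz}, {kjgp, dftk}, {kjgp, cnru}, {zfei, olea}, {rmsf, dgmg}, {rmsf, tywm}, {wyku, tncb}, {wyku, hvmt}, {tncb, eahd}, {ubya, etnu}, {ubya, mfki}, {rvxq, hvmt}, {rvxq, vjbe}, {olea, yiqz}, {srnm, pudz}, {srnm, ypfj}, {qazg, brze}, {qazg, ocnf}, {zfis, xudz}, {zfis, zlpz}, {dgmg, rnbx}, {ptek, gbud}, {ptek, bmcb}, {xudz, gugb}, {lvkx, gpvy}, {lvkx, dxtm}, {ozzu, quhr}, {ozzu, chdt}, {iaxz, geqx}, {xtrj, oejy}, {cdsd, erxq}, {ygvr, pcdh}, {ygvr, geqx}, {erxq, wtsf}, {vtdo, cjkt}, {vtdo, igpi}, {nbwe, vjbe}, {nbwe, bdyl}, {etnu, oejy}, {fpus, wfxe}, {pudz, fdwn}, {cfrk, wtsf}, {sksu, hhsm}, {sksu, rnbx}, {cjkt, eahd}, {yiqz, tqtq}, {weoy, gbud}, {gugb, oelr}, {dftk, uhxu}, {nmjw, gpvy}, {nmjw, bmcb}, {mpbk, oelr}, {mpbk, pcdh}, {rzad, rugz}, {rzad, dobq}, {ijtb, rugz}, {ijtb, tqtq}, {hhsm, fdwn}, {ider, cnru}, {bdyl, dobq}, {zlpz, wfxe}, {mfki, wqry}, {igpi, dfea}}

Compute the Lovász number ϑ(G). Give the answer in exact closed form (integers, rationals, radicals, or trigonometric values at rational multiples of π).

Vertex dobq has 2 neighbors: rzad, bdyl.
N(cnru) = {kjgp, ider}, |N(cnru)| = 2.
deg(tncb) = 2; N(tncb) = {wyku, eahd}.
deg(tqtq) = 2; N(tqtq) = {yiqz, ijtb}.
G on 85 vertices is 2-regular; this is C_{85}, the 85-cycle.
The 43 distinct eigenvalues: [2.0, 1.99454, 1.97818, 1.95102, 1.91321, 1.86494, 1.80649, 1.73818, 1.66037, 1.57349, 1.47802, 1.37447, 1.26342, 1.14547, 1.02126, 0.89148, 0.75682, 0.61803, 0.47587, 0.33111, 0.18454, 0.03696, -0.11082, -0.258, -0.40376, -0.54733, -0.6879, -0.82471, -0.95702, -1.08411, -1.20527, -1.31985, -1.42722, -1.5268, -1.61803, -1.70043, -1.77355, -1.83697, -1.89037, -1.93344, -1.96595, -1.98772, -1.99863].
ϑ = −N·λ_min/(λ_max−λ_min) = −85·(-2*cos(pi/85))/(2−(-2*cos(pi/85))) = 85*cos(pi/85)/(cos(pi/85) + 1).
Numerically 42.48548.
α=42, χ(Ḡ)=43; ϑ=85*cos(pi/85)/(cos(pi/85) + 1) lies between (both strict).

85*cos(pi/85)/(cos(pi/85) + 1)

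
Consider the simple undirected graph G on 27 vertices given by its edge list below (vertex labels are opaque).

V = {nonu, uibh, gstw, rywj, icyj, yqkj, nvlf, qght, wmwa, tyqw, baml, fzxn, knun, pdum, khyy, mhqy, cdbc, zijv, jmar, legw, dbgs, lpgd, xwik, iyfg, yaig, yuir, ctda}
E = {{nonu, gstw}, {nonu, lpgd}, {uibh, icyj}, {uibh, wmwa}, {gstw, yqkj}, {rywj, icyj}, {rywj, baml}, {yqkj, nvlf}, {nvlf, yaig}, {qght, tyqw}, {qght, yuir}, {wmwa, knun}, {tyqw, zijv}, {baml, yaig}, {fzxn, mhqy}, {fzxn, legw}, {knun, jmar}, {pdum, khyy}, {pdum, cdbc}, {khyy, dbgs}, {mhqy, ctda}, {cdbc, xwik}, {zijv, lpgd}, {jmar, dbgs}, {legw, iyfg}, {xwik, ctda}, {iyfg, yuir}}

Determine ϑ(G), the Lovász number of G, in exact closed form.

27*cos(pi/27)/(cos(pi/27) + 1)

Vertex pdum has 2 neighbors: khyy, cdbc.
deg(iyfg) = 2; N(iyfg) = {legw, yuir}.
N(cdbc) = {pdum, xwik}, |N(cdbc)| = 2.
deg(rywj) = 2; N(rywj) = {icyj, baml}.
2-regular, N=27; this is C_{27}, the 27-cycle.
Distinct eigenvalues (to 5 d.p.): [2.0, 1.94609, 1.78727, 1.53209, 1.19432, 0.79216, 0.3473, -0.11629, -0.57361, -1.0, -1.37248, -1.67098, -1.87939, -1.98648].
ϑ = −N·λ_min/(λ_max−λ_min) = −27·(-2*cos(pi/27))/(2−(-2*cos(pi/27))) = 27*cos(pi/27)/(cos(pi/27) + 1).
Numerically 13.454204.
Check 13 ≤ 27*cos(pi/27)/(cos(pi/27) + 1) ≤ 14: both strict.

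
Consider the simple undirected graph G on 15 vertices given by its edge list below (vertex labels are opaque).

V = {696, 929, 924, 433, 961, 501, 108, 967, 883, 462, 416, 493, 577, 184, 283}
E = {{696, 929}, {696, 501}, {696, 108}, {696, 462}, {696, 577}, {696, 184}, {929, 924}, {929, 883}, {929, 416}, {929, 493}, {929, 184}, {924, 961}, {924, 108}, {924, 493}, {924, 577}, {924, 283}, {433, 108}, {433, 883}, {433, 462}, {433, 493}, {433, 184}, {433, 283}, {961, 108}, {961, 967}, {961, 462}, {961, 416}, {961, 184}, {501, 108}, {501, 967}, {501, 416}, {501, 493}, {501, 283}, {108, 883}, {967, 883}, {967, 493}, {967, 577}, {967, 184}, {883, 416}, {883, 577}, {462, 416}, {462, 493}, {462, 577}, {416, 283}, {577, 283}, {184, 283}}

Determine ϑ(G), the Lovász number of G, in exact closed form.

5

deg(108) = 6; N(108) = {696, 924, 433, 961, 501, 883}.
deg(883) = 6; N(883) = {929, 433, 108, 967, 416, 577}.
N(501) = {696, 108, 967, 416, 493, 283}, |N(501)| = 6.
N(462) = {696, 433, 961, 416, 493, 577}, |N(462)| = 6.
Regular of degree 6 on 15 vertices: Kneser-type, 2-subsets of [6].
spec(A) ≈ [6.0, 1.0, -3.0] (distinct, 4 d.p.).
ϑ = −N·λ_min/(λ_max−λ_min) = −15·(-3)/(6−(-3)) = 5.
≈ 5.00000000 (to 8 d.p.).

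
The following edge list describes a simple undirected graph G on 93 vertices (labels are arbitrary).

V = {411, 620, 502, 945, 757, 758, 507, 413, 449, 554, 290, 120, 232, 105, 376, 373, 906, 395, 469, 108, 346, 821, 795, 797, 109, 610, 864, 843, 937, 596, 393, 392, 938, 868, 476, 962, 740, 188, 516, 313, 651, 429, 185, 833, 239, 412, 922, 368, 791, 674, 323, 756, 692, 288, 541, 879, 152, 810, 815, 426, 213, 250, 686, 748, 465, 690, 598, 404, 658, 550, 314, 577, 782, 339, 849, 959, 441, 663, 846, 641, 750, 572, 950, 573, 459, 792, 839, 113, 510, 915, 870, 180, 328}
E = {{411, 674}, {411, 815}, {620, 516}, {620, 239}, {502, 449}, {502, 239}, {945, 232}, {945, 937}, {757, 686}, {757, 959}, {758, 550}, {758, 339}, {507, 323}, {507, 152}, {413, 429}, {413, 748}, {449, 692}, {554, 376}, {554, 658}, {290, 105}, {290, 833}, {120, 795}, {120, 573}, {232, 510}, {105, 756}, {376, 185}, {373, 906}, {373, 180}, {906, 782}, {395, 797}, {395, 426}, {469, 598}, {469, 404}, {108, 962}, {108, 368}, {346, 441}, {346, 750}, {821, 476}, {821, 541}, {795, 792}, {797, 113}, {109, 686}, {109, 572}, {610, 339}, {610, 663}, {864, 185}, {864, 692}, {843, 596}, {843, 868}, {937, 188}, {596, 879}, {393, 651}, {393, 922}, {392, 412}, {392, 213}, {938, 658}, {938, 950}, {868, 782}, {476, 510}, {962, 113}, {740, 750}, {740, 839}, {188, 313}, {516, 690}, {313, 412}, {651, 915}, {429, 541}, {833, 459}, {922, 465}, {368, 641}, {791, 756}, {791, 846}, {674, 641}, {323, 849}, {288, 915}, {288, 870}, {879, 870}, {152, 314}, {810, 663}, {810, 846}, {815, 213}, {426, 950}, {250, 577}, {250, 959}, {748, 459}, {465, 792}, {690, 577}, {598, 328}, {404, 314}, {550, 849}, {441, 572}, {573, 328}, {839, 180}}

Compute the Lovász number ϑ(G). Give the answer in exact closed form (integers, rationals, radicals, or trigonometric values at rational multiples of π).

93*cos(pi/93)/(cos(pi/93) + 1)

N(791) = {756, 846}, |N(791)| = 2.
Vertex 758 has 2 neighbors: 550, 339.
deg(879) = 2; N(879) = {596, 870}.
Vertex 426 has 2 neighbors: 395, 950.
Regular of degree 2 on 93 vertices: connected 2-regular on 93 ⇒ C_{93}.
A has 47 distinct eigenvalues ≈ [2.0, 1.9954, 1.9818, 1.9591, 1.9274, 1.887, 1.8379, 1.7805, 1.7149, 1.6415, 1.5606, 1.4727, 1.3779, 1.2769, 1.1701, 1.0579, 0.9409, 0.8196, 0.6946, 0.5664, 0.4356, 0.3029, 0.1687, 0.0338, -0.1013, -0.2359, -0.3695, -0.5013, -0.6309, -0.7576, -0.8808, -1.0, -1.1146, -1.2242, -1.3282, -1.4261, -1.5175, -1.602, -1.6792, -1.7487, -1.8102, -1.8635, -1.9083, -1.9443, -1.9715, -1.9897, -1.9989].
Lovász: ϑ = −93(-2*cos(pi/93))/(2+-(-1)*2*cos(pi/93)) = 93*cos(pi/93)/(cos(pi/93) + 1).
Numerically 46.486731879.
α=46, χ(Ḡ)=47; ϑ=93*cos(pi/93)/(cos(pi/93) + 1) lies between (both strict).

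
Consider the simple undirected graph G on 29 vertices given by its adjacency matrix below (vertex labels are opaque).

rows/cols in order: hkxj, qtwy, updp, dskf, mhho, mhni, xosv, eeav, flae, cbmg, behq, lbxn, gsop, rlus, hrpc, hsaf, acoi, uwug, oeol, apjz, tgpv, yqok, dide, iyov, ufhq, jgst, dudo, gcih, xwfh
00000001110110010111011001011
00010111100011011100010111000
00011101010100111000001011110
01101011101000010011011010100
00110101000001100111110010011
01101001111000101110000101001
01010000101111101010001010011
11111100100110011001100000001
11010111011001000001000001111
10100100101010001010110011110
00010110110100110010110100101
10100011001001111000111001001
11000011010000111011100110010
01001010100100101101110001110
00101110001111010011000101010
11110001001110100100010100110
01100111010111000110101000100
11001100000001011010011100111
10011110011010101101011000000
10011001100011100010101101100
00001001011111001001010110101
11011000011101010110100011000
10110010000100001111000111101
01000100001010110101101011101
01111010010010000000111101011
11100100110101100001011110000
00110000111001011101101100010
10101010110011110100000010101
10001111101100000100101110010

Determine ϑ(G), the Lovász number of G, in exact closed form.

sqrt(29)

N(uwug) = {hkxj, qtwy, mhho, mhni, rlus, hsaf, acoi, oeol, yqok, dide, iyov, dudo, gcih, xwfh}, |N(uwug)| = 14.
N(lbxn) = {hkxj, updp, xosv, eeav, behq, rlus, hrpc, hsaf, acoi, tgpv, yqok, dide, jgst, xwfh}, |N(lbxn)| = 14.
Vertex cbmg has 14 neighbors: hkxj, updp, mhni, flae, behq, gsop, acoi, oeol, tgpv, yqok, ufhq, jgst, dudo, gcih.
deg(eeav) = 14; N(eeav) = {hkxj, qtwy, updp, dskf, mhho, mhni, flae, lbxn, gsop, hsaf, acoi, apjz, tgpv, xwfh}.
Regular of degree 14 on 29 vertices: Paley(29): SR with (k,λ,μ)=(14,6,7).
A has 3 distinct eigenvalues ≈ [14.0, 2.1926, -3.1926].
−29·(-sqrt(29)/2 - 1/2) / ((14)−(-sqrt(29)/2 - 1/2)) = sqrt(29) = ϑ(G).
= 5.385164807… (decimal).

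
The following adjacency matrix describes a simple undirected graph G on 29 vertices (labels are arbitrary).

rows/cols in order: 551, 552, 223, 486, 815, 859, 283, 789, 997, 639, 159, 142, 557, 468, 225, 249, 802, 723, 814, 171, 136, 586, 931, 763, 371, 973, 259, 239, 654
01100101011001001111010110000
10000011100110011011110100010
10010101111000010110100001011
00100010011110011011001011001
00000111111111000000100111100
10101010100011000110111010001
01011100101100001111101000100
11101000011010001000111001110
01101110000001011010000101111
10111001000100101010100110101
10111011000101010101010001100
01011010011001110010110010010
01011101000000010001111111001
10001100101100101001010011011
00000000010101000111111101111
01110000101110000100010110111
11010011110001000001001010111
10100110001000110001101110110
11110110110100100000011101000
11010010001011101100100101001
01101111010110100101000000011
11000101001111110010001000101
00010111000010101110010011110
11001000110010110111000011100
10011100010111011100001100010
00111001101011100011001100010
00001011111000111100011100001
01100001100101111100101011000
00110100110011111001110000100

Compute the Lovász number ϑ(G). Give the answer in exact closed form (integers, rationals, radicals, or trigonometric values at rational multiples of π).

deg(586) = 14; N(586) = {551, 552, 859, 789, 159, 142, 557, 468, 225, 249, 814, 931, 259, 654}.
Vertex 142 has 14 neighbors: 552, 486, 815, 283, 639, 159, 468, 225, 249, 814, 136, 586, 371, 239.
deg(239) = 14; N(239) = {552, 223, 789, 997, 142, 468, 225, 249, 802, 723, 136, 931, 371, 973}.
N(223) = {551, 486, 859, 789, 997, 639, 159, 249, 723, 814, 136, 973, 239, 654}, |N(223)| = 14.
Every vertex has degree 14 (N=29); SR(29,14,6,7) — a Paley graph.
A has 3 distinct eigenvalues ≈ [14.0, 2.1926, -3.1926].
With N=29: ϑ(G) = 29·(-(-sqrt(29)/2 - 1/2))/(14−(-sqrt(29)/2 - 1/2)) = sqrt(29).
ϑ(G) ≈ 5.38516481.

sqrt(29)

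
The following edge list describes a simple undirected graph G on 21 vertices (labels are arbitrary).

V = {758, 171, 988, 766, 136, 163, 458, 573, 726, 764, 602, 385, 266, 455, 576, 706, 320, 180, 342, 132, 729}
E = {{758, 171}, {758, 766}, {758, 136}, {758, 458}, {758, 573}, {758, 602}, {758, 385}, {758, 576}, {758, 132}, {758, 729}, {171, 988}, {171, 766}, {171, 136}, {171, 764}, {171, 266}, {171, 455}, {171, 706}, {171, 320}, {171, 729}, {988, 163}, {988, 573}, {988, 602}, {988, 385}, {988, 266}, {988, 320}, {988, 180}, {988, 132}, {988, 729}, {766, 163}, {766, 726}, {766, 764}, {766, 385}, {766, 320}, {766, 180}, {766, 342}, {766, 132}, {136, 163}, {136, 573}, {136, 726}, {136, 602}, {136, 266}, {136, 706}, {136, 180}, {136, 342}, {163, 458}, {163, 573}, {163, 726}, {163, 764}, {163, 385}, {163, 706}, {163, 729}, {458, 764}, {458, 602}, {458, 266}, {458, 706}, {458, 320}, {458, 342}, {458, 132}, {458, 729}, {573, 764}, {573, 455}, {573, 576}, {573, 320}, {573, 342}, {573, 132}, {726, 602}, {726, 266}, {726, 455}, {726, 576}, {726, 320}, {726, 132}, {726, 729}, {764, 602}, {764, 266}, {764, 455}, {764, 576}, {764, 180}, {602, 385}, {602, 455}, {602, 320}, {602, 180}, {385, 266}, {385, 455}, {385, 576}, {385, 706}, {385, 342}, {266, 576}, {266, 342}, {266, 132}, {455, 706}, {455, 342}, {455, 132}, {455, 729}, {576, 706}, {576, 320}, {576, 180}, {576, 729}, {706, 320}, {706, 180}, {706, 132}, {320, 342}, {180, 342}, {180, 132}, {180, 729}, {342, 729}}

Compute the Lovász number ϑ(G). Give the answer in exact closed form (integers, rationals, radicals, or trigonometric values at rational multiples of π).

deg(320) = 10; N(320) = {171, 988, 766, 458, 573, 726, 602, 576, 706, 342}.
Vertex 576 has 10 neighbors: 758, 573, 726, 764, 385, 266, 706, 320, 180, 729.
N(342) = {766, 136, 458, 573, 385, 266, 455, 320, 180, 729}, |N(342)| = 10.
N(988) = {171, 163, 573, 602, 385, 266, 320, 180, 132, 729}, |N(988)| = 10.
21-vertex 10-regular graph: Kneser K(7,2) on C(7,2)=21 vertices.
spec(A) ≈ [10.0, 1.0, -4.0] (distinct, 3 d.p.).
−21·(-4) / ((10)−(-4)) = 6 = ϑ(G).
= 6.00000… (decimal).

6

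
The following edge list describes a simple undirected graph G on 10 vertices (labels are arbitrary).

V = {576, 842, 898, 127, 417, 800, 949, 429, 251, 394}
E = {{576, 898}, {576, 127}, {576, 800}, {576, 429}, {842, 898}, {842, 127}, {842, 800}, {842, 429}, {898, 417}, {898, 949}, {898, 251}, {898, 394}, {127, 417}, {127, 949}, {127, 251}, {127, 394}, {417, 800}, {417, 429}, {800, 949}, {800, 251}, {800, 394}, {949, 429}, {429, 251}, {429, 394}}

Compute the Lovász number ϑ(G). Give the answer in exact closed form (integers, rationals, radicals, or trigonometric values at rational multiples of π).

deg(251) = 4; N(251) = {898, 127, 800, 429}.
N(898) = {576, 842, 417, 949, 251, 394}, |N(898)| = 6.
Vertex 394 has 4 neighbors: 898, 127, 800, 429.
Vertex 429 has 6 neighbors: 576, 842, 417, 949, 251, 394.
2 parts of sizes [6, 4]; α(G) = 6 = ϑ (perfect).
Numerically 6.00000000.
α=6, χ(Ḡ)=6; ϑ=6 lies between (collapsed).

6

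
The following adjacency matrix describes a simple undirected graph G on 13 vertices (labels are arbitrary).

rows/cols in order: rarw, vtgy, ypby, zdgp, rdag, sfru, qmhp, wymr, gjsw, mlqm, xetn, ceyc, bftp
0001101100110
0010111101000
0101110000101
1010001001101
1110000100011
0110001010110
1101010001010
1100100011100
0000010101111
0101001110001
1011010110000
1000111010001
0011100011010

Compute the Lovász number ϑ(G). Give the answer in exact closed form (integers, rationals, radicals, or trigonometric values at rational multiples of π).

sqrt(13)

Vertex rarw has 6 neighbors: zdgp, rdag, qmhp, wymr, xetn, ceyc.
N(wymr) = {rarw, vtgy, rdag, gjsw, mlqm, xetn}, |N(wymr)| = 6.
Vertex bftp has 6 neighbors: ypby, zdgp, rdag, gjsw, mlqm, ceyc.
Vertex mlqm has 6 neighbors: vtgy, zdgp, qmhp, wymr, gjsw, bftp.
13-vertex 6-regular graph: strongly regular (13,6,2,3).
spec(A) ≈ [6.0, 1.302776, -2.302776] (distinct, 6 d.p.).
Lovász (edge-transitive): ϑ = −13·(-sqrt(13)/2 - 1/2)/((6)−(-sqrt(13)/2 - 1/2)) = sqrt(13).
= 3.60555… (decimal).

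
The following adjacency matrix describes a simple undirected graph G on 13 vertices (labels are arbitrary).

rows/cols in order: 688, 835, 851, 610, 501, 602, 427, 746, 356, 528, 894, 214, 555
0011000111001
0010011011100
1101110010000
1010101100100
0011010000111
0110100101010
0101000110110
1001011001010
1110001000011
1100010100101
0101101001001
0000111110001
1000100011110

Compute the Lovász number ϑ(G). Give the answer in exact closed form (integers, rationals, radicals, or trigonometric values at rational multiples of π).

N(688) = {851, 610, 746, 356, 528, 555}, |N(688)| = 6.
Vertex 835 has 6 neighbors: 851, 602, 427, 356, 528, 894.
N(528) = {688, 835, 602, 746, 894, 555}, |N(528)| = 6.
N(894) = {835, 610, 501, 427, 528, 555}, |N(894)| = 6.
deg(v) = 6 for all v (|V|=13); strongly regular (13,6,2,3).
A has 3 distinct eigenvalues ≈ [6.0, 1.302776, -2.302776].
λ_max=6, λ_min=-sqrt(13)/2 - 1/2; ϑ = −13·λ_min/(λ_max−λ_min) = sqrt(13).
= 3.60555128… (decimal).

sqrt(13)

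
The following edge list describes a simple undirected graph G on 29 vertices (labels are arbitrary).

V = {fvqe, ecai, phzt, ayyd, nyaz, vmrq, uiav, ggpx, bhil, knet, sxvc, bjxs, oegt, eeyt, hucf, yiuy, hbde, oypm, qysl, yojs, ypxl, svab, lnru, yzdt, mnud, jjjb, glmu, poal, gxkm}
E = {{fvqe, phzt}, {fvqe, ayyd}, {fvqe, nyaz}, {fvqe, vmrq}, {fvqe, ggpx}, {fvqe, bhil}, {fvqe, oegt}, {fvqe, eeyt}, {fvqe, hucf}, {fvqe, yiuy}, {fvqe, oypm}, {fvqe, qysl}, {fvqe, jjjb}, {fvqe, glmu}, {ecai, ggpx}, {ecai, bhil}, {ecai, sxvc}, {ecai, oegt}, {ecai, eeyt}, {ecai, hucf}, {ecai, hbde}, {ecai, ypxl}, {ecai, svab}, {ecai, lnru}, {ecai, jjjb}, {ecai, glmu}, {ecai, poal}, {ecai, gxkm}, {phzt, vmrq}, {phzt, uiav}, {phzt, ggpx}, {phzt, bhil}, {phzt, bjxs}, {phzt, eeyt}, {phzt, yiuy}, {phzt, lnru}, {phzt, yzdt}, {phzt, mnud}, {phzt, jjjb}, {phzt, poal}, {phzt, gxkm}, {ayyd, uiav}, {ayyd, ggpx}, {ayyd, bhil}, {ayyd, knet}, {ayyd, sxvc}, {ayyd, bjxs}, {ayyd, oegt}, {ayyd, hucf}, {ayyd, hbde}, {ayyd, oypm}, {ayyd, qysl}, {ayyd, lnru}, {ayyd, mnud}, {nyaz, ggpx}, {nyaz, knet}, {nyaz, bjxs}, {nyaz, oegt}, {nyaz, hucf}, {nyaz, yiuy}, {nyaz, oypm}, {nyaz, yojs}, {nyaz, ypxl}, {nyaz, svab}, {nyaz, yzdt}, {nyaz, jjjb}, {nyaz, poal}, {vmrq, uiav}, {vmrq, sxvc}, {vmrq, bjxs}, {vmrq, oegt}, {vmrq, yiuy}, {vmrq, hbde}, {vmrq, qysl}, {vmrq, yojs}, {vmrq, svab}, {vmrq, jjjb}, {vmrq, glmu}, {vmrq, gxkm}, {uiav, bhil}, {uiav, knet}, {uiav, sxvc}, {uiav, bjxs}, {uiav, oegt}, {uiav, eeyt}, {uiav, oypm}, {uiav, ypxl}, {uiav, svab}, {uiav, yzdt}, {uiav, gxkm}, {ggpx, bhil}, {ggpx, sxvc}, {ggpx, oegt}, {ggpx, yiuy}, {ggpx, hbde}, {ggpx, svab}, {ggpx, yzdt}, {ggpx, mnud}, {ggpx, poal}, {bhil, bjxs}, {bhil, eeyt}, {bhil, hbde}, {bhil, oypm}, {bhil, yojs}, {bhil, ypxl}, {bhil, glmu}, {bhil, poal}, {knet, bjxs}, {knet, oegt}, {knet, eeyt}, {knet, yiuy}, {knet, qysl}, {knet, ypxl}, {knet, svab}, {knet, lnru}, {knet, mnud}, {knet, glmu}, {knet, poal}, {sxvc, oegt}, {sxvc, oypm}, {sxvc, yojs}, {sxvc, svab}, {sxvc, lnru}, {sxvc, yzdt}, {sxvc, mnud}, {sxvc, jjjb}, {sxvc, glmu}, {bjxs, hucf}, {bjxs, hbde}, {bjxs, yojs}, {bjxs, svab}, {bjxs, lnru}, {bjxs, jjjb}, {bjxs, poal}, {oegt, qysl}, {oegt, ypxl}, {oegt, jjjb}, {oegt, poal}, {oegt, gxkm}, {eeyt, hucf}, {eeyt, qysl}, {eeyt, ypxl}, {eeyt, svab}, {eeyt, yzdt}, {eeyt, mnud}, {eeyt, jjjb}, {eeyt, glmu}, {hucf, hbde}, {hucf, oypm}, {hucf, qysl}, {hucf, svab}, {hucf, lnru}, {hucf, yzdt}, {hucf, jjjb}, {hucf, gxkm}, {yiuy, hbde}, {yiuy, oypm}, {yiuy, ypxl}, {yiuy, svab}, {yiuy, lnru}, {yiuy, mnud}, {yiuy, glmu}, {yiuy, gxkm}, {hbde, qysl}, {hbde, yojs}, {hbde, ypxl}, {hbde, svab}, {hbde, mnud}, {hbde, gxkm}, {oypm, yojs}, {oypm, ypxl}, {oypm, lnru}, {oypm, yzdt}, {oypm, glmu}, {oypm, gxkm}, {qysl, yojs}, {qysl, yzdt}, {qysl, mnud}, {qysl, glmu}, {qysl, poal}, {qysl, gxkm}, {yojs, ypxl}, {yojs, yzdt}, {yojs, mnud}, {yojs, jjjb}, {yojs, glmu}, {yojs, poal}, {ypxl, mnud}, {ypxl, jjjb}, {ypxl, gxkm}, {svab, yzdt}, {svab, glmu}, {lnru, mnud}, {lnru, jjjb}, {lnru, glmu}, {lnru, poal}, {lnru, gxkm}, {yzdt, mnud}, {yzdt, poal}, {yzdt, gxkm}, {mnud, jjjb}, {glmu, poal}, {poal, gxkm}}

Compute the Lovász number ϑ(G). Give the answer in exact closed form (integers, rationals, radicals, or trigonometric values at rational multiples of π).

Vertex bhil has 14 neighbors: fvqe, ecai, phzt, ayyd, uiav, ggpx, bjxs, eeyt, hbde, oypm, yojs, ypxl, glmu, poal.
N(qysl) = {fvqe, ayyd, vmrq, knet, oegt, eeyt, hucf, hbde, yojs, yzdt, mnud, glmu, poal, gxkm}, |N(qysl)| = 14.
deg(svab) = 14; N(svab) = {ecai, nyaz, vmrq, uiav, ggpx, knet, sxvc, bjxs, eeyt, hucf, yiuy, hbde, yzdt, glmu}.
N(oegt) = {fvqe, ecai, ayyd, nyaz, vmrq, uiav, ggpx, knet, sxvc, qysl, ypxl, jjjb, poal, gxkm}, |N(oegt)| = 14.
Every vertex has degree 14 (N=29); SR(29,14,6,7) — a Paley graph.
The 3 distinct eigenvalues: [14.0, 2.1926, -3.1926].
−29·(-sqrt(29)/2 - 1/2) / ((14)−(-sqrt(29)/2 - 1/2)) = sqrt(29) = ϑ(G).
ϑ(G) ≈ 5.38516481.

sqrt(29)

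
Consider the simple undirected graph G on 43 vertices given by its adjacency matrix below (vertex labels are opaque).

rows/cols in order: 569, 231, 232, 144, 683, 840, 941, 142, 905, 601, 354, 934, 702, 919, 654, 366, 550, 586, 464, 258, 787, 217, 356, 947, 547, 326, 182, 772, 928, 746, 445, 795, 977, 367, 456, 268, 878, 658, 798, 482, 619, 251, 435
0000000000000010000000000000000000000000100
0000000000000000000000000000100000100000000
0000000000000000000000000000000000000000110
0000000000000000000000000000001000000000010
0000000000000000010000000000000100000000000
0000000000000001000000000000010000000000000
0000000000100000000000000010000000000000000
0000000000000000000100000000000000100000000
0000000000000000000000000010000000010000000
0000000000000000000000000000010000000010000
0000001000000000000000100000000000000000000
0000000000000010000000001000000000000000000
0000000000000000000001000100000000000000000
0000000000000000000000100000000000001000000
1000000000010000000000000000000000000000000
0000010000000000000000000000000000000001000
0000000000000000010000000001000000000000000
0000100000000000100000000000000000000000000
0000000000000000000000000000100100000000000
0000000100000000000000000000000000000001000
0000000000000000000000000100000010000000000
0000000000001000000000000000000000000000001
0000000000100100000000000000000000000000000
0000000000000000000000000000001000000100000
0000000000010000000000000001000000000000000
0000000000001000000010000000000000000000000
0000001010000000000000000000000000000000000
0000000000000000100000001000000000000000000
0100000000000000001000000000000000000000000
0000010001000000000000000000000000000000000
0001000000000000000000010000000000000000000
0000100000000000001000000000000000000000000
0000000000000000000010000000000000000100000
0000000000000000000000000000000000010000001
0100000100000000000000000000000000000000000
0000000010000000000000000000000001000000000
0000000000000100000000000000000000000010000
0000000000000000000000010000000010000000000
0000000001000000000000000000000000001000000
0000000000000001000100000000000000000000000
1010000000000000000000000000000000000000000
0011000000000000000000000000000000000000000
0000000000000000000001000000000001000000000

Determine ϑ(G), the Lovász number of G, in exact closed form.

deg(251) = 2; N(251) = {232, 144}.
Vertex 798 has 2 neighbors: 601, 878.
deg(658) = 2; N(658) = {947, 977}.
Vertex 947 has 2 neighbors: 445, 658.
43-vertex 2-regular graph: the odd cycle C_{43}.
The 22 distinct eigenvalues: [2.0, 1.979, 1.915, 1.811, 1.668, 1.49, 1.279, 1.042, 0.782, 0.506, 0.219, -0.073, -0.363, -0.646, -0.914, -1.164, -1.388, -1.583, -1.744, -1.868, -1.952, -1.995].
λ_max=2, λ_min=-2*cos(pi/43); ϑ = −43·λ_min/(λ_max−λ_min) = 43*cos(pi/43)/(cos(pi/43) + 1).
= 21.471283746… (decimal).
Check 21 ≤ 43*cos(pi/43)/(cos(pi/43) + 1) ≤ 22: both strict.

43*cos(pi/43)/(cos(pi/43) + 1)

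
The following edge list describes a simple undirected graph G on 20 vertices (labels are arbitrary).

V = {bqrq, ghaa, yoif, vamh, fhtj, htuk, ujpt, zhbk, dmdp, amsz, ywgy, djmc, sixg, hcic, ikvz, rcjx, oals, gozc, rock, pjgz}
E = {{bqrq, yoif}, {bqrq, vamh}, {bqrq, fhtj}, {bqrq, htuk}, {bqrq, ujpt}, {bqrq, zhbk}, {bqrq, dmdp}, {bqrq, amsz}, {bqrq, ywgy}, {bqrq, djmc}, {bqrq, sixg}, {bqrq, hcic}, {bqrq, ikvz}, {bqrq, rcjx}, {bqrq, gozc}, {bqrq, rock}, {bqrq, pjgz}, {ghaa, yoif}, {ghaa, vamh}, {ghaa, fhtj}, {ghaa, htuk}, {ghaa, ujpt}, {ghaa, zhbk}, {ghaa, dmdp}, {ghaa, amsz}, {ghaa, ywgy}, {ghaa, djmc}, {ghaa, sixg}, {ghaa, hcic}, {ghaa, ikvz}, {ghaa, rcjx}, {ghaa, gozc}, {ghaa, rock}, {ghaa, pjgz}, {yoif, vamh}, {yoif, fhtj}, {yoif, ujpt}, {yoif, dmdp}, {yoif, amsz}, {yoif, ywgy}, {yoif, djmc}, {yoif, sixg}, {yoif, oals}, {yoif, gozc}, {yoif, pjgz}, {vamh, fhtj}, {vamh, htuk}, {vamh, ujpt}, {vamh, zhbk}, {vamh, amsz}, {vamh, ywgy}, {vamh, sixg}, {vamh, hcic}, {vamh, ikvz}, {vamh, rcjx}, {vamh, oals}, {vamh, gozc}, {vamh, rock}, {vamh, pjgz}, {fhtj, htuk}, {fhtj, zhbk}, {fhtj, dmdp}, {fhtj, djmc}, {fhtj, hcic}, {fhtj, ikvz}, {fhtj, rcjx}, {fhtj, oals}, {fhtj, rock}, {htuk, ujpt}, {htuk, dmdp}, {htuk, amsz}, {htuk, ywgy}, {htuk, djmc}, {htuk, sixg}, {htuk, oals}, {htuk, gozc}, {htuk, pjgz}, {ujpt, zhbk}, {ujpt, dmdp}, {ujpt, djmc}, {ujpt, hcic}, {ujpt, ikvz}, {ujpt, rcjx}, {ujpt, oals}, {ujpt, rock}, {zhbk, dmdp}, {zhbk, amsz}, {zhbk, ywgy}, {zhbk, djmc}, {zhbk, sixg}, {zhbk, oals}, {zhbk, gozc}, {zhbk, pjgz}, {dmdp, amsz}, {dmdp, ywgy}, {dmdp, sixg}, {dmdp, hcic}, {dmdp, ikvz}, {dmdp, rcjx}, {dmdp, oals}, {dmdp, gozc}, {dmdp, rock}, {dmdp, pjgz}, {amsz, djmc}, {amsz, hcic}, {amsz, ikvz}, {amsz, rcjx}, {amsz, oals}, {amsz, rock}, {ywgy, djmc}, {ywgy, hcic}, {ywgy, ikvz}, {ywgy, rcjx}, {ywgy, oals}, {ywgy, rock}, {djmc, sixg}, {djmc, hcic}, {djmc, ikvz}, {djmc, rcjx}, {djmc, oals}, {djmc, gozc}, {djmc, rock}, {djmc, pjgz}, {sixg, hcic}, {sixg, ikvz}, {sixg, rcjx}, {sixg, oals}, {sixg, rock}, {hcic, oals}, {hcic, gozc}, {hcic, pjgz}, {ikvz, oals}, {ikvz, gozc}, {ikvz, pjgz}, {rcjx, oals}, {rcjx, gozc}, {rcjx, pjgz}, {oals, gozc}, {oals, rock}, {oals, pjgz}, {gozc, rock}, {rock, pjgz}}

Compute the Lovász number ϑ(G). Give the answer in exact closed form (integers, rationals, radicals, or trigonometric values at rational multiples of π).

Vertex pjgz has 13 neighbors: bqrq, ghaa, yoif, vamh, htuk, zhbk, dmdp, djmc, hcic, ikvz, rcjx, oals, rock.
N(ujpt) = {bqrq, ghaa, yoif, vamh, htuk, zhbk, dmdp, djmc, hcic, ikvz, rcjx, oals, rock}, |N(ujpt)| = 13.
Vertex ikvz has 13 neighbors: bqrq, ghaa, vamh, fhtj, ujpt, dmdp, amsz, ywgy, djmc, sixg, oals, gozc, pjgz.
Vertex htuk has 13 neighbors: bqrq, ghaa, vamh, fhtj, ujpt, dmdp, amsz, ywgy, djmc, sixg, oals, gozc, pjgz.
Complete multipartite on [7, 7, 3, 3]: sandwich collapses at ϑ=7.
≈ 7.000000000 (to 9 d.p.).
7 ≤ 7 ≤ 7: collapsed.

7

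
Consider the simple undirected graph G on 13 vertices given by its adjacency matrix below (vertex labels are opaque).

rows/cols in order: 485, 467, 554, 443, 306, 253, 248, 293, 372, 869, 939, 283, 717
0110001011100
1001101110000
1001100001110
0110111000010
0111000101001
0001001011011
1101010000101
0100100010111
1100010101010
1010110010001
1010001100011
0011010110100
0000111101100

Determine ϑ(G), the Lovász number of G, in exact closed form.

deg(248) = 6; N(248) = {485, 467, 443, 253, 939, 717}.
Vertex 717 has 6 neighbors: 306, 253, 248, 293, 869, 939.
Vertex 293 has 6 neighbors: 467, 306, 372, 939, 283, 717.
Vertex 554 has 6 neighbors: 485, 443, 306, 869, 939, 283.
Regular of degree 6 on 13 vertices: Paley(13): SR with (k,λ,μ)=(6,2,3).
The 3 distinct eigenvalues: [6.0, 1.302776, -2.302776].
−13·(-sqrt(13)/2 - 1/2) / ((6)−(-sqrt(13)/2 - 1/2)) = sqrt(13) = ϑ(G).
Numerically 3.6055513.

sqrt(13)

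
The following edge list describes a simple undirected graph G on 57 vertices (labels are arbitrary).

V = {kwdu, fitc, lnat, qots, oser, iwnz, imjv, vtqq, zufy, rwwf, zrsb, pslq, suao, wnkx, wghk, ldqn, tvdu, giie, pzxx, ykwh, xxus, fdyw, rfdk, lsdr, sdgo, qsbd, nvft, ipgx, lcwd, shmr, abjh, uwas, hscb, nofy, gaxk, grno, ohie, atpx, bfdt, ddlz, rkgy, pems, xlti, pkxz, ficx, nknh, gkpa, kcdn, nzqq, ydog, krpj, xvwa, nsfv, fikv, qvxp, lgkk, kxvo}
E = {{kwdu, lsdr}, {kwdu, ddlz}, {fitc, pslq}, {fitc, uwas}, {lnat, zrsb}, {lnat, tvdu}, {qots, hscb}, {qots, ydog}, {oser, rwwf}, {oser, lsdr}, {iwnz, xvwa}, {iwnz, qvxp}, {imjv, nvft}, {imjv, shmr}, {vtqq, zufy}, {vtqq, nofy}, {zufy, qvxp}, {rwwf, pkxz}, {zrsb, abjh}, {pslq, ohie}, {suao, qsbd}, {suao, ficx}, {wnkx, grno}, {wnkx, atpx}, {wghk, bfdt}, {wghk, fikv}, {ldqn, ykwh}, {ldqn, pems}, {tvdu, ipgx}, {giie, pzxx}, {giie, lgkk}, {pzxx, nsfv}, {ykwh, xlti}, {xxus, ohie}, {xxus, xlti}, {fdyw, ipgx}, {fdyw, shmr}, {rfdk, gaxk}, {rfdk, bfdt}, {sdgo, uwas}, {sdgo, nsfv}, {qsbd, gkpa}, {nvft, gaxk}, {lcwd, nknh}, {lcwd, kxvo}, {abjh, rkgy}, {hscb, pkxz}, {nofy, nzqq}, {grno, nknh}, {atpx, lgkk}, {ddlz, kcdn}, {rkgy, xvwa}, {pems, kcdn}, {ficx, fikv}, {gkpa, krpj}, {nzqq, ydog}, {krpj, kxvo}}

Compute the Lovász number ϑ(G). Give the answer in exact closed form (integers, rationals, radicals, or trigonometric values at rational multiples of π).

deg(fitc) = 2; N(fitc) = {pslq, uwas}.
Vertex ipgx has 2 neighbors: tvdu, fdyw.
deg(tvdu) = 2; N(tvdu) = {lnat, ipgx}.
deg(pkxz) = 2; N(pkxz) = {rwwf, hscb}.
G on 57 vertices is 2-regular; this is C_{57}, the 57-cycle.
A has 29 distinct eigenvalues ≈ [2.0, 1.98786, 1.95159, 1.89163, 1.80871, 1.70384, 1.57828, 1.43357, 1.27145, 1.0939, 0.90307, 0.70128, 0.49097, 0.27471, 0.05511, -0.16516, -0.38342, -0.59703, -0.80339, -1.0, -1.18447, -1.35456, -1.50821, -1.64356, -1.75895, -1.85299, -1.92454, -1.97272, -1.99696].
λ_max=2, λ_min=-2*cos(pi/57); ϑ = −57·λ_min/(λ_max−λ_min) = 57*cos(pi/57)/(cos(pi/57) + 1).
ϑ(G) ≈ 28.47834517.
Lovász sandwich 28 ≤ 57*cos(pi/57)/(cos(pi/57) + 1) ≤ 29: both strict.

57*cos(pi/57)/(cos(pi/57) + 1)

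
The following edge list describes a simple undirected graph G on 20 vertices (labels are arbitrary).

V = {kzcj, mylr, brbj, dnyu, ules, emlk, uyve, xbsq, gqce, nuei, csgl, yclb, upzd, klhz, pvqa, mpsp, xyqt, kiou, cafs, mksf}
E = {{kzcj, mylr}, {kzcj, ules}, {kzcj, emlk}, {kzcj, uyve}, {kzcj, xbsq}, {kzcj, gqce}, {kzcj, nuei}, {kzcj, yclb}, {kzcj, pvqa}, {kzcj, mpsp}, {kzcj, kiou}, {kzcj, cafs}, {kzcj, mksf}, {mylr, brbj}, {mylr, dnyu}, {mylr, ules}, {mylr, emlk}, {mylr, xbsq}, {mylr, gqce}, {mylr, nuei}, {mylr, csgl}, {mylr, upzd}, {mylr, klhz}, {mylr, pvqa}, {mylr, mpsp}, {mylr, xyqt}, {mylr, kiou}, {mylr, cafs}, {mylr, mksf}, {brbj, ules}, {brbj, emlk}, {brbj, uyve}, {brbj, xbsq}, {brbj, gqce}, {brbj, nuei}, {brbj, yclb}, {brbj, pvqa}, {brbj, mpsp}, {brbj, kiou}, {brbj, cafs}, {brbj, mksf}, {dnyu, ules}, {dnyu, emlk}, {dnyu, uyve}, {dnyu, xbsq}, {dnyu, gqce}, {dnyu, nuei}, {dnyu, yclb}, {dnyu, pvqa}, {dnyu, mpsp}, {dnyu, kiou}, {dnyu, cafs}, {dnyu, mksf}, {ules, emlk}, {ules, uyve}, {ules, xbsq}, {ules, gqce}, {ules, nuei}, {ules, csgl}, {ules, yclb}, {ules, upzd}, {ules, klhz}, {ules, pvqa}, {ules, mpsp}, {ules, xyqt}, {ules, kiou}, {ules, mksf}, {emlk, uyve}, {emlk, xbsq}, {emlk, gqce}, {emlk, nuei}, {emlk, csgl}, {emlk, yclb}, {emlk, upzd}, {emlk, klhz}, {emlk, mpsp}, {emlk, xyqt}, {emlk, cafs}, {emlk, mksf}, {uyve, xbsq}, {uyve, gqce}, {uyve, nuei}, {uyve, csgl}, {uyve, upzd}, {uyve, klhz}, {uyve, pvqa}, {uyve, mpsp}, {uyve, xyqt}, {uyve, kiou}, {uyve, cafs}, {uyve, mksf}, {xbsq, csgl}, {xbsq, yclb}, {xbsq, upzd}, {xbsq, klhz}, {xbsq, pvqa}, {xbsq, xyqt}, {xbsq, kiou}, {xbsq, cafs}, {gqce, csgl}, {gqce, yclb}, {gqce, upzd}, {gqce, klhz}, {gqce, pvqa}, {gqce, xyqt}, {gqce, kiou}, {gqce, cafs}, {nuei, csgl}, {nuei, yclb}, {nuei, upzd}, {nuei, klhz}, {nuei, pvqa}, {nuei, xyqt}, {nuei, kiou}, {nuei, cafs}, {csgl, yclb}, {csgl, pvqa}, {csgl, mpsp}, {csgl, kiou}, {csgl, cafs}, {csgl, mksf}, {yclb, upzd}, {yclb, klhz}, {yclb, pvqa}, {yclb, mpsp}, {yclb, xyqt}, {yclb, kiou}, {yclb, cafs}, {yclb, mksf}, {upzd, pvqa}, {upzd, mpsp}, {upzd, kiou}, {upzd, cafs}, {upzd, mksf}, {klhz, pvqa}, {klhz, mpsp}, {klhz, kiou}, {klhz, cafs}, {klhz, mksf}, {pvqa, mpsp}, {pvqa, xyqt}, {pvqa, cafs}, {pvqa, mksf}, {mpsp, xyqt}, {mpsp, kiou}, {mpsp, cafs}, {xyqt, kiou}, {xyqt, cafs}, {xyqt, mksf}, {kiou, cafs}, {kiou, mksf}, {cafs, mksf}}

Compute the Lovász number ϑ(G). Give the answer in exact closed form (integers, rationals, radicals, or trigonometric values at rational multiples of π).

N(dnyu) = {mylr, ules, emlk, uyve, xbsq, gqce, nuei, yclb, pvqa, mpsp, kiou, cafs, mksf}, |N(dnyu)| = 13.
deg(kiou) = 17; N(kiou) = {kzcj, mylr, brbj, dnyu, ules, uyve, xbsq, gqce, nuei, csgl, yclb, upzd, klhz, mpsp, xyqt, cafs, mksf}.
Vertex kzcj has 13 neighbors: mylr, ules, emlk, uyve, xbsq, gqce, nuei, yclb, pvqa, mpsp, kiou, cafs, mksf.
deg(yclb) = 17; N(yclb) = {kzcj, brbj, dnyu, ules, emlk, xbsq, gqce, nuei, csgl, upzd, klhz, pvqa, mpsp, xyqt, kiou, cafs, mksf}.
Complete multipartite on [7, 5, 3, 3, 2]: sandwich collapses at ϑ=7.
≈ 7.0000 (to 4 d.p.).
7 ≤ 7 ≤ 7: collapsed.

7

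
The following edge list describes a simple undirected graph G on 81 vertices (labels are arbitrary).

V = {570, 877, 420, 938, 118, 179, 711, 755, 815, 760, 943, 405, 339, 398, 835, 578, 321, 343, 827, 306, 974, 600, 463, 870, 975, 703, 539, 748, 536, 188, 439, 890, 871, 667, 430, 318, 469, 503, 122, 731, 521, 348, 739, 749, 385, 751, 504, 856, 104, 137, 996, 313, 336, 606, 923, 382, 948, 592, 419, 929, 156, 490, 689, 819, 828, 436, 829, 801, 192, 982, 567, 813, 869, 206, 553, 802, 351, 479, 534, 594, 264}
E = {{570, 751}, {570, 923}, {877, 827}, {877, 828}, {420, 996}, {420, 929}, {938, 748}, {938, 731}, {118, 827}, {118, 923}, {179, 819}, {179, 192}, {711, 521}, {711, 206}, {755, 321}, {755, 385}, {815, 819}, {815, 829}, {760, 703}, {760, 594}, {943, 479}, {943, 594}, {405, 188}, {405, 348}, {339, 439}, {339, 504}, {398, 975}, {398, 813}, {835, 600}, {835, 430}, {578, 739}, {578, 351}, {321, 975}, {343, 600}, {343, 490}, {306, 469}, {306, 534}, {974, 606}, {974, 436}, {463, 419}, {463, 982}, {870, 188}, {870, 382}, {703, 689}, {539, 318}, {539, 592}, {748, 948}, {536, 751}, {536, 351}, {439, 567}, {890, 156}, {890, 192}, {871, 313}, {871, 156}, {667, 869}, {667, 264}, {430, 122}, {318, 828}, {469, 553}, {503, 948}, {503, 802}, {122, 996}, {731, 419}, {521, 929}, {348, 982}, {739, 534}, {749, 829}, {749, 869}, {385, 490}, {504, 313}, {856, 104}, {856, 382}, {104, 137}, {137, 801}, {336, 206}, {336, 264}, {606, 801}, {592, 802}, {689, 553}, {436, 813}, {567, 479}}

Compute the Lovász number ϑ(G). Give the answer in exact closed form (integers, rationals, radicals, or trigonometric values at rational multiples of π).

81*cos(pi/81)/(cos(pi/81) + 1)

deg(137) = 2; N(137) = {104, 801}.
deg(929) = 2; N(929) = {420, 521}.
N(479) = {943, 567}, |N(479)| = 2.
Vertex 943 has 2 neighbors: 479, 594.
deg(v) = 2 for all v (|V|=81); connected 2-regular on 81 ⇒ C_{81}.
A has 41 distinct eigenvalues ≈ [2.0, 1.994, 1.976, 1.9461, 1.9045, 1.8514, 1.7873, 1.7123, 1.6271, 1.5321, 1.4279, 1.315, 1.1943, 1.0664, 0.9321, 0.7922, 0.6475, 0.4989, 0.3473, 0.1936, 0.0388, -0.1163, -0.2707, -0.4234, -0.5736, -0.7204, -0.8628, -1.0, -1.1312, -1.2556, -1.3725, -1.4811, -1.5808, -1.671, -1.7511, -1.8207, -1.8794, -1.9267, -1.9625, -1.9865, -1.9985].
With N=81: ϑ(G) = 81·(-(-1)*2*cos(pi/81))/(2−(-2*cos(pi/81))) = 81*cos(pi/81)/(cos(pi/81) + 1).
Numerically 40.4847653.
Sandwich: α(G)=40 ≤ ϑ(G)=81*cos(pi/81)/(cos(pi/81) + 1) ≤ χ(Ḡ)=41 (both strict).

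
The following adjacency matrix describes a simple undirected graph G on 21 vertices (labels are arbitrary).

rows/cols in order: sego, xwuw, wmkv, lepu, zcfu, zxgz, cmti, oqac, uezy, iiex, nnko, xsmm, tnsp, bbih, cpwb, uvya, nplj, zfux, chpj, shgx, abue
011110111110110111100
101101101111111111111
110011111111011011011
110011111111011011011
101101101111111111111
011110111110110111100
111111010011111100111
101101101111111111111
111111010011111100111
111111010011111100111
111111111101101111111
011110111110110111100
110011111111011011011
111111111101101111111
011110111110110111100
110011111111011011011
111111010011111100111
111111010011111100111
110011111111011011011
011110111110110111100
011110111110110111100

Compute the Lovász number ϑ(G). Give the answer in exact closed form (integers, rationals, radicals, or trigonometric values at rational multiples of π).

Vertex chpj has 16 neighbors: sego, xwuw, zcfu, zxgz, cmti, oqac, uezy, iiex, nnko, xsmm, bbih, cpwb, nplj, zfux, shgx, abue.
Vertex shgx has 15 neighbors: xwuw, wmkv, lepu, zcfu, cmti, oqac, uezy, iiex, nnko, tnsp, bbih, uvya, nplj, zfux, chpj.
deg(sego) = 15; N(sego) = {xwuw, wmkv, lepu, zcfu, cmti, oqac, uezy, iiex, nnko, tnsp, bbih, uvya, nplj, zfux, chpj}.
N(nnko) = {sego, xwuw, wmkv, lepu, zcfu, zxgz, cmti, oqac, uezy, iiex, xsmm, tnsp, cpwb, uvya, nplj, zfux, chpj, shgx, abue}, |N(nnko)| = 19.
K_{6,5,5,3,2} (perfect); ϑ(G) = α(G) = max{6,5,5,3,2} = 6.
Numerically 6.000000000.
6 ≤ 6 ≤ 6: collapsed.

6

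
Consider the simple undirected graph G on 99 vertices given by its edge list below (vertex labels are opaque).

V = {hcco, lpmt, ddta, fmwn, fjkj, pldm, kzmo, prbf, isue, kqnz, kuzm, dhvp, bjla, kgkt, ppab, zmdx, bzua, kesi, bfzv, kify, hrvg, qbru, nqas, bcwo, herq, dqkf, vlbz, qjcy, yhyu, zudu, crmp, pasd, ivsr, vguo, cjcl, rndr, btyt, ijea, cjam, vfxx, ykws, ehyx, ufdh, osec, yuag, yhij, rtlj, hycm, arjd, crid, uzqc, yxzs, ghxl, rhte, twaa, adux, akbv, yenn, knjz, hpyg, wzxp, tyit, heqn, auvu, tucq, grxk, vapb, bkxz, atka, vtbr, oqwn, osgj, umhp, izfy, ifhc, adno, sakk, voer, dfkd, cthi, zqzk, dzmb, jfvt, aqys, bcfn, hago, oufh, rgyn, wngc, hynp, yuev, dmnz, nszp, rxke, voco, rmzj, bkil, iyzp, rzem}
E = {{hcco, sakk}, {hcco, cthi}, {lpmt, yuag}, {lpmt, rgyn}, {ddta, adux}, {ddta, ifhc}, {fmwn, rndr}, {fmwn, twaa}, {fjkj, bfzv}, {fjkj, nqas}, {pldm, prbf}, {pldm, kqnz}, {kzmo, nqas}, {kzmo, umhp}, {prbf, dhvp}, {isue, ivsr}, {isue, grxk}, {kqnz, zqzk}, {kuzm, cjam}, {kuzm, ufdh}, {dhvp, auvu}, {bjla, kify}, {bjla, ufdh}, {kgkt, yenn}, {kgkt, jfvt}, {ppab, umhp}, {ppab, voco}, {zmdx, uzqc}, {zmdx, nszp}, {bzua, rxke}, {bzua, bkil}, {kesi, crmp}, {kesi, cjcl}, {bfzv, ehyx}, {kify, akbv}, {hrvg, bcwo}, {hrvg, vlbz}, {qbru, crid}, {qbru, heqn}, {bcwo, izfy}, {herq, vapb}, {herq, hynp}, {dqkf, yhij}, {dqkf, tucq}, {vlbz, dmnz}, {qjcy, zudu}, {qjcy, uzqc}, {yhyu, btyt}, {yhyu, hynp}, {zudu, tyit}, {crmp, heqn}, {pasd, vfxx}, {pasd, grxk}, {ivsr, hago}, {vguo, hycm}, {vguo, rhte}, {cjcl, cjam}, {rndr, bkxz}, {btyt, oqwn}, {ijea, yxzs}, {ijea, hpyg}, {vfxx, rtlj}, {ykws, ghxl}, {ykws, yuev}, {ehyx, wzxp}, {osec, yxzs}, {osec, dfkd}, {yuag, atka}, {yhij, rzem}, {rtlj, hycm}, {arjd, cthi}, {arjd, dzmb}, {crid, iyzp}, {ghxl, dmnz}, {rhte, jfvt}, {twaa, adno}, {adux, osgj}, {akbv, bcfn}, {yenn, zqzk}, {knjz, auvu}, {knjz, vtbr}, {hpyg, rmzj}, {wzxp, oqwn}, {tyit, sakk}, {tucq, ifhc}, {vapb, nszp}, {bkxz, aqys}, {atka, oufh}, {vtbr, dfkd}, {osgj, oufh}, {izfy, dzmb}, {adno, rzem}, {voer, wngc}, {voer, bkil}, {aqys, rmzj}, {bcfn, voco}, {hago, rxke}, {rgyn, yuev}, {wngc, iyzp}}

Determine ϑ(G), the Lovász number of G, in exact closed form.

Vertex bcwo has 2 neighbors: hrvg, izfy.
deg(voco) = 2; N(voco) = {ppab, bcfn}.
N(bzua) = {rxke, bkil}, |N(bzua)| = 2.
N(kzmo) = {nqas, umhp}, |N(kzmo)| = 2.
deg(v) = 2 for all v (|V|=99); this is C_{99}, the 99-cycle.
A has 50 distinct eigenvalues ≈ [2.0, 1.996, 1.9839, 1.9639, 1.9359, 1.9001, 1.8567, 1.8059, 1.7477, 1.6825, 1.6105, 1.5321, 1.4475, 1.357, 1.2611, 1.1601, 1.0545, 0.9445, 0.8308, 0.7138, 0.5938, 0.4715, 0.3473, 0.2217, 0.0952, -0.0317, -0.1585, -0.2846, -0.4096, -0.5329, -0.6541, -0.7727, -0.8881, -1.0, -1.1078, -1.2112, -1.3097, -1.4029, -1.4905, -1.5721, -1.6474, -1.716, -1.7777, -1.8322, -1.8794, -1.919, -1.9509, -1.9749, -1.9909, -1.999].
Lovász (edge-transitive): ϑ = −99·(-2*cos(pi/99))/((2)−(-2*cos(pi/99))) = 99*cos(pi/99)/(cos(pi/99) + 1).
= 49.487536287… (decimal).
Lovász sandwich 49 ≤ 99*cos(pi/99)/(cos(pi/99) + 1) ≤ 50: both strict.

99*cos(pi/99)/(cos(pi/99) + 1)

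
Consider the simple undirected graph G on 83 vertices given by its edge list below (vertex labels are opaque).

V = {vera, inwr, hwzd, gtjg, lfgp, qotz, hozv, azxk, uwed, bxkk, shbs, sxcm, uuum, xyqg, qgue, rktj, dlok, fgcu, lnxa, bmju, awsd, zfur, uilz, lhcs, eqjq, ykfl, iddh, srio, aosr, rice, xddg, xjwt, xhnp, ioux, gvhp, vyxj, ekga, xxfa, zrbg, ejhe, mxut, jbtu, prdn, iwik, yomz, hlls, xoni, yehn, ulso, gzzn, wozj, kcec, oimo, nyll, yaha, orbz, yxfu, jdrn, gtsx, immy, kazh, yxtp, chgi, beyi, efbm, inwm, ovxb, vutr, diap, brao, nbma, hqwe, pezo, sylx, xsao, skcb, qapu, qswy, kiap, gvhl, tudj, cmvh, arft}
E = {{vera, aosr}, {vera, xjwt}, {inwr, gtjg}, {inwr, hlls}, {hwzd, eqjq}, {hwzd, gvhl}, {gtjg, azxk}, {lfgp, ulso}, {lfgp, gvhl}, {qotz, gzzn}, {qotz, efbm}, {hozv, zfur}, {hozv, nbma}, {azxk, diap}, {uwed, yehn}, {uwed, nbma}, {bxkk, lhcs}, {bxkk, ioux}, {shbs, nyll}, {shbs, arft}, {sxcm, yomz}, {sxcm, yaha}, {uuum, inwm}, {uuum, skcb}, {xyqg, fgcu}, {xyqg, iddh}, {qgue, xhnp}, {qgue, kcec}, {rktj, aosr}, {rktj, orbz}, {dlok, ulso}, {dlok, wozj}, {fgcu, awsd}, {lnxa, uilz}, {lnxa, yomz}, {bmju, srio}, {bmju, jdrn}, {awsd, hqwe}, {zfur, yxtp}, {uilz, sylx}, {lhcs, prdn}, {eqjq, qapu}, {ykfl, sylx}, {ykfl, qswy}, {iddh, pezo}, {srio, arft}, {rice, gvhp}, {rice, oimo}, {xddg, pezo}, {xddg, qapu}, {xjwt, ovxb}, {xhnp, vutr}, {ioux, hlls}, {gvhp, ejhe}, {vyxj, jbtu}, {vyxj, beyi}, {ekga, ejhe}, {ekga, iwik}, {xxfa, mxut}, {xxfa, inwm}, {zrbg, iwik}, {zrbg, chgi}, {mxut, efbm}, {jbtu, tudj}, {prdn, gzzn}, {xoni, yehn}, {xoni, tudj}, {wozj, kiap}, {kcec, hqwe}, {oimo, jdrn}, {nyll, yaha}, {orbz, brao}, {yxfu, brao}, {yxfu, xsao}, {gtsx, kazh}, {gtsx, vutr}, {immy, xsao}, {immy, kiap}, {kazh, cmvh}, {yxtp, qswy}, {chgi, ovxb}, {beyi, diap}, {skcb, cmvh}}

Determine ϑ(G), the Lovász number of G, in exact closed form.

83*cos(pi/83)/(cos(pi/83) + 1)

Vertex gvhl has 2 neighbors: hwzd, lfgp.
Vertex uuum has 2 neighbors: inwm, skcb.
N(qapu) = {eqjq, xddg}, |N(qapu)| = 2.
N(ykfl) = {sylx, qswy}, |N(ykfl)| = 2.
Every vertex has degree 2 (N=83); connected 2-regular on 83 ⇒ C_{83}.
spec(A) ≈ [2.0, 1.9943, 1.9771, 1.9486, 1.909, 1.8584, 1.7972, 1.7257, 1.6443, 1.5535, 1.4538, 1.3457, 1.23, 1.1072, 0.9781, 0.8433, 0.7038, 0.5602, 0.4134, 0.2642, 0.1135, -0.0378, -0.189, -0.339, -0.4871, -0.6324, -0.7741, -0.9114, -1.0434, -1.1694, -1.2888, -1.4008, -1.5047, -1.6001, -1.6862, -1.7627, -1.8291, -1.8851, -1.9302, -1.9643, -1.9871, -1.9986] (distinct, 4 d.p.).
Lovász: ϑ = −83(-2*cos(pi/83))/(2+-(-1)*2*cos(pi/83)) = 83*cos(pi/83)/(cos(pi/83) + 1).
= 41.4851326… (decimal).
Lovász sandwich 41 ≤ 83*cos(pi/83)/(cos(pi/83) + 1) ≤ 42: both strict.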